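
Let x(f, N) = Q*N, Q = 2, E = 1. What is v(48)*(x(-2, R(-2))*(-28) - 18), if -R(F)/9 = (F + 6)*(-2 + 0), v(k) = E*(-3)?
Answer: 12150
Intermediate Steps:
v(k) = -3 (v(k) = 1*(-3) = -3)
R(F) = 108 + 18*F (R(F) = -9*(F + 6)*(-2 + 0) = -9*(6 + F)*(-2) = -9*(-12 - 2*F) = 108 + 18*F)
x(f, N) = 2*N
v(48)*(x(-2, R(-2))*(-28) - 18) = -3*((2*(108 + 18*(-2)))*(-28) - 18) = -3*((2*(108 - 36))*(-28) - 18) = -3*((2*72)*(-28) - 18) = -3*(144*(-28) - 18) = -3*(-4032 - 18) = -3*(-4050) = 12150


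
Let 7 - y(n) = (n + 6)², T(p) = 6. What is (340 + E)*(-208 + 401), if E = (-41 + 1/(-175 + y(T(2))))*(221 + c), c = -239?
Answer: 10819387/52 ≈ 2.0807e+5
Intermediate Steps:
y(n) = 7 - (6 + n)² (y(n) = 7 - (n + 6)² = 7 - (6 + n)²)
E = 38379/52 (E = (-41 + 1/(-175 + (7 - (6 + 6)²)))*(221 - 239) = (-41 + 1/(-175 + (7 - 1*12²)))*(-18) = (-41 + 1/(-175 + (7 - 1*144)))*(-18) = (-41 + 1/(-175 + (7 - 144)))*(-18) = (-41 + 1/(-175 - 137))*(-18) = (-41 + 1/(-312))*(-18) = (-41 - 1/312)*(-18) = -12793/312*(-18) = 38379/52 ≈ 738.06)
(340 + E)*(-208 + 401) = (340 + 38379/52)*(-208 + 401) = (56059/52)*193 = 10819387/52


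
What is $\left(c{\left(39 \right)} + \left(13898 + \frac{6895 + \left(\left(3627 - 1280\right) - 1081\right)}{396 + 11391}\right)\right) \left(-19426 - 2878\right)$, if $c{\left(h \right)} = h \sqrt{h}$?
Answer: $- \frac{3653927975648}{11787} - 869856 \sqrt{39} \approx -3.1543 \cdot 10^{8}$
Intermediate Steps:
$c{\left(h \right)} = h^{\frac{3}{2}}$
$\left(c{\left(39 \right)} + \left(13898 + \frac{6895 + \left(\left(3627 - 1280\right) - 1081\right)}{396 + 11391}\right)\right) \left(-19426 - 2878\right) = \left(39^{\frac{3}{2}} + \left(13898 + \frac{6895 + \left(\left(3627 - 1280\right) - 1081\right)}{396 + 11391}\right)\right) \left(-19426 - 2878\right) = \left(39 \sqrt{39} + \left(13898 + \frac{6895 + \left(2347 - 1081\right)}{11787}\right)\right) \left(-22304\right) = \left(39 \sqrt{39} + \left(13898 + \left(6895 + 1266\right) \frac{1}{11787}\right)\right) \left(-22304\right) = \left(39 \sqrt{39} + \left(13898 + 8161 \cdot \frac{1}{11787}\right)\right) \left(-22304\right) = \left(39 \sqrt{39} + \left(13898 + \frac{8161}{11787}\right)\right) \left(-22304\right) = \left(39 \sqrt{39} + \frac{163823887}{11787}\right) \left(-22304\right) = \left(\frac{163823887}{11787} + 39 \sqrt{39}\right) \left(-22304\right) = - \frac{3653927975648}{11787} - 869856 \sqrt{39}$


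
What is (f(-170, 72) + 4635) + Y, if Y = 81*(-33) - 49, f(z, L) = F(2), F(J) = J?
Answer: 1915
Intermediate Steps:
f(z, L) = 2
Y = -2722 (Y = -2673 - 49 = -2722)
(f(-170, 72) + 4635) + Y = (2 + 4635) - 2722 = 4637 - 2722 = 1915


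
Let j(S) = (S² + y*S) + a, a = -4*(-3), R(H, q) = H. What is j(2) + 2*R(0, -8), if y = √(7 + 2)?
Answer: 22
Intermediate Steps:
y = 3 (y = √9 = 3)
a = 12
j(S) = 12 + S² + 3*S (j(S) = (S² + 3*S) + 12 = 12 + S² + 3*S)
j(2) + 2*R(0, -8) = (12 + 2² + 3*2) + 2*0 = (12 + 4 + 6) + 0 = 22 + 0 = 22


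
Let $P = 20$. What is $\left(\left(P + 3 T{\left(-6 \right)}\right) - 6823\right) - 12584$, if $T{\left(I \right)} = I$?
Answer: $-19405$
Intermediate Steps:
$\left(\left(P + 3 T{\left(-6 \right)}\right) - 6823\right) - 12584 = \left(\left(20 + 3 \left(-6\right)\right) - 6823\right) - 12584 = \left(\left(20 - 18\right) - 6823\right) - 12584 = \left(2 - 6823\right) - 12584 = -6821 - 12584 = -19405$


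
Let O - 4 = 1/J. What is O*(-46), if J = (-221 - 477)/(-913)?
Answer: -85215/349 ≈ -244.17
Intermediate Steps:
J = 698/913 (J = -698*(-1/913) = 698/913 ≈ 0.76451)
O = 3705/698 (O = 4 + 1/(698/913) = 4 + 913/698 = 3705/698 ≈ 5.3080)
O*(-46) = (3705/698)*(-46) = -85215/349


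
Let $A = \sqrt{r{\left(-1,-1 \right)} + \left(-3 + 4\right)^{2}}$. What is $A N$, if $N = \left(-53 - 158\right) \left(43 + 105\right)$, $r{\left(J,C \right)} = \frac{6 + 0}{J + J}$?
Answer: $- 31228 i \sqrt{2} \approx - 44163.0 i$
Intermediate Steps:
$r{\left(J,C \right)} = \frac{3}{J}$ ($r{\left(J,C \right)} = \frac{6}{2 J} = 6 \frac{1}{2 J} = \frac{3}{J}$)
$N = -31228$ ($N = \left(-211\right) 148 = -31228$)
$A = i \sqrt{2}$ ($A = \sqrt{\frac{3}{-1} + \left(-3 + 4\right)^{2}} = \sqrt{3 \left(-1\right) + 1^{2}} = \sqrt{-3 + 1} = \sqrt{-2} = i \sqrt{2} \approx 1.4142 i$)
$A N = i \sqrt{2} \left(-31228\right) = - 31228 i \sqrt{2}$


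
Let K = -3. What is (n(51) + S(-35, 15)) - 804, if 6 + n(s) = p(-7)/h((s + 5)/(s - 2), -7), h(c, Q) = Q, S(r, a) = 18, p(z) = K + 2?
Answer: -5543/7 ≈ -791.86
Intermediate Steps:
p(z) = -1 (p(z) = -3 + 2 = -1)
n(s) = -41/7 (n(s) = -6 - 1/(-7) = -6 - 1*(-1/7) = -6 + 1/7 = -41/7)
(n(51) + S(-35, 15)) - 804 = (-41/7 + 18) - 804 = 85/7 - 804 = -5543/7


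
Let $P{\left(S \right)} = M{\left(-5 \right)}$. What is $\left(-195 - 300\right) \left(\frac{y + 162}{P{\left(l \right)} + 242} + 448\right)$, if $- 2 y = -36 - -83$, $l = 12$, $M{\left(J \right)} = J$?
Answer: $- \frac{35083785}{158} \approx -2.2205 \cdot 10^{5}$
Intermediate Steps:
$P{\left(S \right)} = -5$
$y = - \frac{47}{2}$ ($y = - \frac{-36 - -83}{2} = - \frac{-36 + 83}{2} = \left(- \frac{1}{2}\right) 47 = - \frac{47}{2} \approx -23.5$)
$\left(-195 - 300\right) \left(\frac{y + 162}{P{\left(l \right)} + 242} + 448\right) = \left(-195 - 300\right) \left(\frac{- \frac{47}{2} + 162}{-5 + 242} + 448\right) = - 495 \left(\frac{277}{2 \cdot 237} + 448\right) = - 495 \left(\frac{277}{2} \cdot \frac{1}{237} + 448\right) = - 495 \left(\frac{277}{474} + 448\right) = \left(-495\right) \frac{212629}{474} = - \frac{35083785}{158}$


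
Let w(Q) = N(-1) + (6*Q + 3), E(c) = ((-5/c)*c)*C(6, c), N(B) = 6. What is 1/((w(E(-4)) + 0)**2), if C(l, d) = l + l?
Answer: 1/123201 ≈ 8.1168e-6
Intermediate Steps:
C(l, d) = 2*l
E(c) = -60 (E(c) = ((-5/c)*c)*(2*6) = -5*12 = -60)
w(Q) = 9 + 6*Q (w(Q) = 6 + (6*Q + 3) = 6 + (3 + 6*Q) = 9 + 6*Q)
1/((w(E(-4)) + 0)**2) = 1/(((9 + 6*(-60)) + 0)**2) = 1/(((9 - 360) + 0)**2) = 1/((-351 + 0)**2) = 1/((-351)**2) = 1/123201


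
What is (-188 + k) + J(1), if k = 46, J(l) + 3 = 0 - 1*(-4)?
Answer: -141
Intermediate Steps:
J(l) = 1 (J(l) = -3 + (0 - 1*(-4)) = -3 + (0 + 4) = -3 + 4 = 1)
(-188 + k) + J(1) = (-188 + 46) + 1 = -142 + 1 = -141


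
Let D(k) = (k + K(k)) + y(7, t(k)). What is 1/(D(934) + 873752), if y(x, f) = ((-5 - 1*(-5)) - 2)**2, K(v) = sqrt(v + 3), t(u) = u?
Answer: 874690/765082595163 - sqrt(937)/765082595163 ≈ 1.1432e-6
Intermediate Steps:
K(v) = sqrt(3 + v)
y(x, f) = 4 (y(x, f) = ((-5 + 5) - 2)**2 = (0 - 2)**2 = (-2)**2 = 4)
D(k) = 4 + k + sqrt(3 + k) (D(k) = (k + sqrt(3 + k)) + 4 = 4 + k + sqrt(3 + k))
1/(D(934) + 873752) = 1/((4 + 934 + sqrt(3 + 934)) + 873752) = 1/((4 + 934 + sqrt(937)) + 873752) = 1/((938 + sqrt(937)) + 873752) = 1/(874690 + sqrt(937))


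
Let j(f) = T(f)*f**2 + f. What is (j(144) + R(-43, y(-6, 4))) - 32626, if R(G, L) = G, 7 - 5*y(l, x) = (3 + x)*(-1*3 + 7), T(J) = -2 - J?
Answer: -3059981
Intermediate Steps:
y(l, x) = -1 - 4*x/5 (y(l, x) = 7/5 - (3 + x)*(-1*3 + 7)/5 = 7/5 - (3 + x)*(-3 + 7)/5 = 7/5 - (3 + x)*4/5 = 7/5 - (12 + 4*x)/5 = 7/5 + (-12/5 - 4*x/5) = -1 - 4*x/5)
j(f) = f + f**2*(-2 - f) (j(f) = (-2 - f)*f**2 + f = f**2*(-2 - f) + f = f + f**2*(-2 - f))
(j(144) + R(-43, y(-6, 4))) - 32626 = (-1*144*(-1 + 144*(2 + 144)) - 43) - 32626 = (-1*144*(-1 + 144*146) - 43) - 32626 = (-1*144*(-1 + 21024) - 43) - 32626 = (-1*144*21023 - 43) - 32626 = (-3027312 - 43) - 32626 = -3027355 - 32626 = -3059981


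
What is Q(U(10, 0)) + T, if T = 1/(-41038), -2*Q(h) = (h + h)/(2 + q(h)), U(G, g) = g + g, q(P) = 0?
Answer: -1/41038 ≈ -2.4368e-5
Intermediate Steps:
U(G, g) = 2*g
Q(h) = -h/2 (Q(h) = -(h + h)/(2*(2 + 0)) = -2*h/(2*2) = -h/2)
T = -1/41038 ≈ -2.4368e-5
Q(U(10, 0)) + T = -0 - 1/41038 = -½*0 - 1/41038 = 0 - 1/41038 = -1/41038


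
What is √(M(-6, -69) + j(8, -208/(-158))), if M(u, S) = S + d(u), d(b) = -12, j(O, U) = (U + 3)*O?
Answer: I*√290009/79 ≈ 6.8168*I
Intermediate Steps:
j(O, U) = O*(3 + U) (j(O, U) = (3 + U)*O = O*(3 + U))
M(u, S) = -12 + S (M(u, S) = S - 12 = -12 + S)
√(M(-6, -69) + j(8, -208/(-158))) = √((-12 - 69) + 8*(3 - 208/(-158))) = √(-81 + 8*(3 - 208*(-1/158))) = √(-81 + 8*(3 + 104/79)) = √(-81 + 8*(341/79)) = √(-81 + 2728/79) = √(-3671/79) = I*√290009/79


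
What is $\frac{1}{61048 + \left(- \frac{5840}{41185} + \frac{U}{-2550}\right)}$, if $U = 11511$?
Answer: $\frac{7001450}{427391921431} \approx 1.6382 \cdot 10^{-5}$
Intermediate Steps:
$\frac{1}{61048 + \left(- \frac{5840}{41185} + \frac{U}{-2550}\right)} = \frac{1}{61048 + \left(- \frac{5840}{41185} + \frac{11511}{-2550}\right)} = \frac{1}{61048 + \left(\left(-5840\right) \frac{1}{41185} + 11511 \left(- \frac{1}{2550}\right)\right)} = \frac{1}{61048 - \frac{32598169}{7001450}} = \frac{1}{\frac{427391921431}{7001450}} = \frac{7001450}{427391921431}$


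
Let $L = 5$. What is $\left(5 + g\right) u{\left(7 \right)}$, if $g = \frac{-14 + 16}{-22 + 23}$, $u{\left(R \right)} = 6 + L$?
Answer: $77$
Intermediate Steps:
$u{\left(R \right)} = 11$ ($u{\left(R \right)} = 6 + 5 = 11$)
$g = 2$ ($g = \frac{2}{1} = 2 \cdot 1 = 2$)
$\left(5 + g\right) u{\left(7 \right)} = \left(5 + 2\right) 11 = 7 \cdot 11 = 77$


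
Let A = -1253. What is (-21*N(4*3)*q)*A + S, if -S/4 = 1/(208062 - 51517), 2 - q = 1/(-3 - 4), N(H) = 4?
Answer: 35307159296/156545 ≈ 2.2554e+5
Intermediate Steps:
q = 15/7 (q = 2 - 1/(-3 - 4) = 2 - 1/(-7) = 2 - 1*(-⅐) = 2 + ⅐ = 15/7 ≈ 2.1429)
S = -4/156545 (S = -4/(208062 - 51517) = -4/156545 ≈ -2.5552e-5)
(-21*N(4*3)*q)*A + S = -84*15/7*(-1253) - 4/156545 = -21*60/7*(-1253) - 4/156545 = -180*(-1253) - 4/156545 = 225540 - 4/156545 = 35307159296/156545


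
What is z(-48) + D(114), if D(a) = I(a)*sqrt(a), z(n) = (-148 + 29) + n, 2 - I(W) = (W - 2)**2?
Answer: -167 - 12542*sqrt(114) ≈ -1.3408e+5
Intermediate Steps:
I(W) = 2 - (-2 + W)**2 (I(W) = 2 - (W - 2)**2 = 2 - (-2 + W)**2)
z(n) = -119 + n
D(a) = sqrt(a)*(2 - (-2 + a)**2) (D(a) = (2 - (-2 + a)**2)*sqrt(a) = sqrt(a)*(2 - (-2 + a)**2))
z(-48) + D(114) = (-119 - 48) + sqrt(114)*(2 - (-2 + 114)**2) = -167 + sqrt(114)*(2 - 1*112**2) = -167 + sqrt(114)*(2 - 1*12544) = -167 + sqrt(114)*(2 - 12544) = -167 + sqrt(114)*(-12542) = -167 - 12542*sqrt(114)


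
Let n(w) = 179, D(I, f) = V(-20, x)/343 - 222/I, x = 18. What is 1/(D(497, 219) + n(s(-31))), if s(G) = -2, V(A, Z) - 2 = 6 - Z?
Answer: 24353/4347599 ≈ 0.0056015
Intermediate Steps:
V(A, Z) = 8 - Z (V(A, Z) = 2 + (6 - Z) = 8 - Z)
D(I, f) = -10/343 - 222/I (D(I, f) = (8 - 1*18)/343 - 222/I = (8 - 18)*(1/343) - 222/I = -10*1/343 - 222/I = -10/343 - 222/I)
1/(D(497, 219) + n(s(-31))) = 1/((-10/343 - 222/497) + 179) = 1/(-11588/24353 + 179) = 1/(4347599/24353) = 24353/4347599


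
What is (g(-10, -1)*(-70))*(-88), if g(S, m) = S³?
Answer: -6160000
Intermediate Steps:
(g(-10, -1)*(-70))*(-88) = ((-10)³*(-70))*(-88) = -1000*(-70)*(-88) = 70000*(-88) = -6160000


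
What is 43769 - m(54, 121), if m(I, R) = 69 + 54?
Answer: 43646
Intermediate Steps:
m(I, R) = 123
43769 - m(54, 121) = 43769 - 1*123 = 43769 - 123 = 43646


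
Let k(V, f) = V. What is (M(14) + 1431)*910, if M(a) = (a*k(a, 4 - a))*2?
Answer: 1658930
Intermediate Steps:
M(a) = 2*a**2 (M(a) = (a*a)*2 = a**2*2 = 2*a**2)
(M(14) + 1431)*910 = (2*14**2 + 1431)*910 = (2*196 + 1431)*910 = (392 + 1431)*910 = 1823*910 = 1658930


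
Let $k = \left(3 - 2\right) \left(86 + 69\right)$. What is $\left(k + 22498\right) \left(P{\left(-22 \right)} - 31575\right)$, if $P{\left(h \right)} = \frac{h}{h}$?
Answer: $-715245822$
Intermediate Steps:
$P{\left(h \right)} = 1$
$k = 155$ ($k = 1 \cdot 155 = 155$)
$\left(k + 22498\right) \left(P{\left(-22 \right)} - 31575\right) = \left(155 + 22498\right) \left(1 - 31575\right) = 22653 \left(-31574\right) = -715245822$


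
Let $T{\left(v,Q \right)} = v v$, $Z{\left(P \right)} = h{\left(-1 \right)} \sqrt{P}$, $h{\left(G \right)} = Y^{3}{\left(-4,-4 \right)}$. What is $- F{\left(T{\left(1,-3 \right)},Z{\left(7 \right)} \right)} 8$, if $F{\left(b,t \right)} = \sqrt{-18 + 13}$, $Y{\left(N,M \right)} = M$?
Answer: $- 8 i \sqrt{5} \approx - 17.889 i$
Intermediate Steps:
$h{\left(G \right)} = -64$ ($h{\left(G \right)} = \left(-4\right)^{3} = -64$)
$Z{\left(P \right)} = - 64 \sqrt{P}$
$T{\left(v,Q \right)} = v^{2}$
$F{\left(b,t \right)} = i \sqrt{5}$ ($F{\left(b,t \right)} = \sqrt{-5} = i \sqrt{5}$)
$- F{\left(T{\left(1,-3 \right)},Z{\left(7 \right)} \right)} 8 = - i \sqrt{5} \cdot 8 = - 8 i \sqrt{5}$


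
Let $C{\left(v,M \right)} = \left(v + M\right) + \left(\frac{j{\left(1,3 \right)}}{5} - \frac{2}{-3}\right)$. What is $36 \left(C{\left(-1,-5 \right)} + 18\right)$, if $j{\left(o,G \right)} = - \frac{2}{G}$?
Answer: $\frac{2256}{5} \approx 451.2$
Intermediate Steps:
$C{\left(v,M \right)} = \frac{8}{15} + M + v$ ($C{\left(v,M \right)} = \left(v + M\right) + \left(\frac{\left(-2\right) \frac{1}{3}}{5} - \frac{2}{-3}\right) = \left(M + v\right) + \left(\left(-2\right) \frac{1}{3} \cdot \frac{1}{5} - - \frac{2}{3}\right) = \left(M + v\right) + \left(\left(- \frac{2}{3}\right) \frac{1}{5} + \frac{2}{3}\right) = \left(M + v\right) + \left(- \frac{2}{15} + \frac{2}{3}\right) = \left(M + v\right) + \frac{8}{15} = \frac{8}{15} + M + v$)
$36 \left(C{\left(-1,-5 \right)} + 18\right) = 36 \left(\left(\frac{8}{15} - 5 - 1\right) + 18\right) = 36 \left(- \frac{82}{15} + 18\right) = 36 \cdot \frac{188}{15} = \frac{2256}{5}$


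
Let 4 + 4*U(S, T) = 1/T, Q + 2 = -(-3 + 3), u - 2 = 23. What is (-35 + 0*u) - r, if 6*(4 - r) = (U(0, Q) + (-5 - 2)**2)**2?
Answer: 131713/384 ≈ 343.00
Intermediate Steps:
u = 25 (u = 2 + 23 = 25)
Q = -2 (Q = -2 - (-3 + 3) = -2 - 1*0 = -2 + 0 = -2)
U(S, T) = -1 + 1/(4*T)
r = -145153/384 (r = 4 - ((1/4 - 1*(-2))/(-2) + (-5 - 2)**2)**2/6 = 4 - (-(1/4 + 2)/2 + (-7)**2)**2/6 = 4 - (-1/2*9/4 + 49)**2/6 = 4 - (-9/8 + 49)**2/6 = 4 - (383/8)**2/6 = 4 - 1/6*146689/64 = 4 - 146689/384 = -145153/384 ≈ -378.00)
(-35 + 0*u) - r = (-35 + 0*25) - 1*(-145153/384) = (-35 + 0) + 145153/384 = -35 + 145153/384 = 131713/384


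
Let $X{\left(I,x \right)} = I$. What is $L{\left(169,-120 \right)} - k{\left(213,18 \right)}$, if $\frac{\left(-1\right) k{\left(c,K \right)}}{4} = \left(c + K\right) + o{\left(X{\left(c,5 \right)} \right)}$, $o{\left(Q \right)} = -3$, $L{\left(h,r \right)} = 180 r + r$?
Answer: $-20808$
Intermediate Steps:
$L{\left(h,r \right)} = 181 r$
$k{\left(c,K \right)} = 12 - 4 K - 4 c$ ($k{\left(c,K \right)} = - 4 \left(\left(c + K\right) - 3\right) = - 4 \left(\left(K + c\right) - 3\right) = - 4 \left(-3 + K + c\right) = 12 - 4 K - 4 c$)
$L{\left(169,-120 \right)} - k{\left(213,18 \right)} = 181 \left(-120\right) - \left(12 - 72 - 852\right) = -21720 - \left(12 - 72 - 852\right) = -21720 - -912 = -21720 + 912 = -20808$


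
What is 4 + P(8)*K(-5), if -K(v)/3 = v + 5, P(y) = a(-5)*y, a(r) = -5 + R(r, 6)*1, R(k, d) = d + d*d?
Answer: 4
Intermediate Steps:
R(k, d) = d + d²
a(r) = 37 (a(r) = -5 + (6*(1 + 6))*1 = -5 + (6*7)*1 = -5 + 42*1 = -5 + 42 = 37)
P(y) = 37*y
K(v) = -15 - 3*v (K(v) = -3*(v + 5) = -3*(5 + v) = -15 - 3*v)
4 + P(8)*K(-5) = 4 + (37*8)*(-15 - 3*(-5)) = 4 + 296*(-15 + 15) = 4 + 296*0 = 4 + 0 = 4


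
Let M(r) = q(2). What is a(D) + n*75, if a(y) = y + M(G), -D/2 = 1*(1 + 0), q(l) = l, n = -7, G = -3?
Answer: -525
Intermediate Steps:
M(r) = 2
D = -2 (D = -2*(1 + 0) = -2 ≈ -2.0000)
a(y) = 2 + y (a(y) = y + 2 = 2 + y)
a(D) + n*75 = (2 - 2) - 7*75 = 0 - 525 = -525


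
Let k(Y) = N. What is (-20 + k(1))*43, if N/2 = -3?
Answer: -1118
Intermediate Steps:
N = -6 (N = 2*(-3) = -6)
k(Y) = -6
(-20 + k(1))*43 = (-20 - 6)*43 = -26*43 = -1118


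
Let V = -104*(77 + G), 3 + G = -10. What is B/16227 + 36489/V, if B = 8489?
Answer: -535604219/108006912 ≈ -4.9590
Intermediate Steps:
G = -13 (G = -3 - 10 = -13)
V = -6656 (V = -104*(77 - 13) = -104*64 = -6656)
B/16227 + 36489/V = 8489/16227 + 36489/(-6656) = 8489*(1/16227) + 36489*(-1/6656) = 8489/16227 - 36489/6656 = -535604219/108006912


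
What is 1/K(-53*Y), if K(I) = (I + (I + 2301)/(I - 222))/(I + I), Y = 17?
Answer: 2023646/1013223 ≈ 1.9972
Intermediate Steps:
K(I) = (I + (2301 + I)/(-222 + I))/(2*I) (K(I) = (I + (2301 + I)/(-222 + I))/((2*I)) = (I + (2301 + I)/(-222 + I))*(1/(2*I)) = (I + (2301 + I)/(-222 + I))/(2*I))
1/K(-53*Y) = 1/((2301 + (-53*17)**2 - (-11713)*17)/(2*((-53*17))*(-222 - 53*17))) = 1/((1/2)*(2301 + (-901)**2 - 221*(-901))/(-901*(-222 - 901))) = 1/((1/2)*(-1/901)*(2301 + 811801 + 199121)/(-1123)) = 1/((1/2)*(-1/901)*(-1/1123)*1013223) = 1/(1013223/2023646) = 2023646/1013223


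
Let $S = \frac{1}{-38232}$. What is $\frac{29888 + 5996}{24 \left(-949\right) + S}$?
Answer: $- \frac{1371917088}{870772033} \approx -1.5755$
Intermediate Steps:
$S = - \frac{1}{38232} \approx -2.6156 \cdot 10^{-5}$
$\frac{29888 + 5996}{24 \left(-949\right) + S} = \frac{29888 + 5996}{24 \left(-949\right) - \frac{1}{38232}} = \frac{35884}{-22776 - \frac{1}{38232}} = \frac{35884}{- \frac{870772033}{38232}} = 35884 \left(- \frac{38232}{870772033}\right) = - \frac{1371917088}{870772033}$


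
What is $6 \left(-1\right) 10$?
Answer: $-60$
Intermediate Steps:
$6 \left(-1\right) 10 = \left(-6\right) 10 = -60$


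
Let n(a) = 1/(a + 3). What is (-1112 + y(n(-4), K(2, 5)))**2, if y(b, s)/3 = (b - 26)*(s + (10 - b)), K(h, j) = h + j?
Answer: 6604900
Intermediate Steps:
n(a) = 1/(3 + a)
y(b, s) = 3*(-26 + b)*(10 + s - b) (y(b, s) = 3*((b - 26)*(s + (10 - b))) = 3*((-26 + b)*(10 + s - b)) = 3*(-26 + b)*(10 + s - b))
(-1112 + y(n(-4), K(2, 5)))**2 = (-1112 + (-780 - 78*(2 + 5) - 3/(3 - 4)**2 + 108/(3 - 4) + 3*(2 + 5)/(3 - 4)))**2 = (-1112 + (-780 - 78*7 - 3*(1/(-1))**2 + 108/(-1) + 3*7/(-1)))**2 = (-1112 + (-780 - 546 - 3*(-1)**2 + 108*(-1) + 3*(-1)*7))**2 = (-1112 + (-780 - 546 - 3*1 - 108 - 21))**2 = (-1112 + (-780 - 546 - 3 - 108 - 21))**2 = (-1112 - 1458)**2 = (-2570)**2 = 6604900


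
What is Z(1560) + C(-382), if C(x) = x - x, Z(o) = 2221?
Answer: 2221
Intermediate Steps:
C(x) = 0
Z(1560) + C(-382) = 2221 + 0 = 2221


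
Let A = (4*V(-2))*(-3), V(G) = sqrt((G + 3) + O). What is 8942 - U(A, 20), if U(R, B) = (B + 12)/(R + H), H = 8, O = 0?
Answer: 8950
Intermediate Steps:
V(G) = sqrt(3 + G) (V(G) = sqrt((G + 3) + 0) = sqrt((3 + G) + 0) = sqrt(3 + G))
A = -12 (A = (4*sqrt(3 - 2))*(-3) = (4*sqrt(1))*(-3) = (4*1)*(-3) = 4*(-3) = -12)
U(R, B) = (12 + B)/(8 + R) (U(R, B) = (B + 12)/(R + 8) = (12 + B)/(8 + R))
8942 - U(A, 20) = 8942 - (12 + 20)/(8 - 12) = 8942 - 32/(-4) = 8942 - (-1)*32/4 = 8942 - 1*(-8) = 8942 + 8 = 8950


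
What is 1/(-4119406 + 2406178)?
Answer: -1/1713228 ≈ -5.8369e-7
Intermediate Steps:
1/(-4119406 + 2406178) = 1/(-1713228) = -1/1713228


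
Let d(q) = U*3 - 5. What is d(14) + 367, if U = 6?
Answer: 380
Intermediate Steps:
d(q) = 13 (d(q) = 6*3 - 5 = 18 - 5 = 13)
d(14) + 367 = 13 + 367 = 380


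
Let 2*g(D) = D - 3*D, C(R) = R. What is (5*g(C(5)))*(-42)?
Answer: 1050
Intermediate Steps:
g(D) = -D (g(D) = (D - 3*D)/2 = (-2*D)/2 = -D)
(5*g(C(5)))*(-42) = (5*(-1*5))*(-42) = (5*(-5))*(-42) = -25*(-42) = 1050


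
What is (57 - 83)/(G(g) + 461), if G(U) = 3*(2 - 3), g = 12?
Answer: -13/229 ≈ -0.056769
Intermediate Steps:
G(U) = -3 (G(U) = 3*(-1) = -3)
(57 - 83)/(G(g) + 461) = (57 - 83)/(-3 + 461) = -26/458 = -26*1/458 = -13/229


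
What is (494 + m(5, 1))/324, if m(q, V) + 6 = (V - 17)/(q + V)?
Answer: 364/243 ≈ 1.4979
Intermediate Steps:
m(q, V) = -6 + (-17 + V)/(V + q) (m(q, V) = -6 + (V - 17)/(q + V) = -6 + (-17 + V)/(V + q))
(494 + m(5, 1))/324 = (494 + (-17 - 6*5 - 5*1)/(1 + 5))/324 = (494 + (-17 - 30 - 5)/6)*(1/324) = (494 + (⅙)*(-52))*(1/324) = (494 - 26/3)*(1/324) = (1456/3)*(1/324) = 364/243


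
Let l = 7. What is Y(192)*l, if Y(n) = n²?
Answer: 258048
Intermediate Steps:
Y(192)*l = 192²*7 = 36864*7 = 258048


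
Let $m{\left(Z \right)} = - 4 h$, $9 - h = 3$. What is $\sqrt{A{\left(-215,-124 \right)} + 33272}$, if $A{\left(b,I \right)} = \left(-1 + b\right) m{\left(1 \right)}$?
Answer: $2 \sqrt{9614} \approx 196.1$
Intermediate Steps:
$h = 6$ ($h = 9 - 3 = 6$)
$m{\left(Z \right)} = -24$ ($m{\left(Z \right)} = \left(-4\right) 6 = -24$)
$A{\left(b,I \right)} = 24 - 24 b$ ($A{\left(b,I \right)} = \left(-1 + b\right) \left(-24\right) = 24 - 24 b$)
$\sqrt{A{\left(-215,-124 \right)} + 33272} = \sqrt{\left(24 - -5160\right) + 33272} = \sqrt{\left(24 + 5160\right) + 33272} = \sqrt{5184 + 33272} = \sqrt{38456} = 2 \sqrt{9614}$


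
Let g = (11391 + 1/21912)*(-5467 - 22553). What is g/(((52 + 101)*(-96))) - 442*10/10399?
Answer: 356504420922905/16406127936 ≈ 21730.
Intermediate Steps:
g = -582815049655/1826 (g = (11391 + 1/21912)*(-28020) = (249599593/21912)*(-28020) = -582815049655/1826 ≈ -3.1918e+8)
g/(((52 + 101)*(-96))) - 442*10/10399 = -582815049655*(-1/(96*(52 + 101)))/1826 - 442*10/10399 = -582815049655/(1826*(153*(-96))) - 4420*1/10399 = -582815049655/1826/(-14688) - 4420/10399 = -582815049655/1826*(-1/14688) - 4420/10399 = 34283238215/1577664 - 4420/10399 = 356504420922905/16406127936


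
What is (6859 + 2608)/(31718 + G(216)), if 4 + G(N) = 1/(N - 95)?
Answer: 1145507/3837395 ≈ 0.29851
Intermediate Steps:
G(N) = -4 + 1/(-95 + N) (G(N) = -4 + 1/(N - 95) = -4 + 1/(-95 + N))
(6859 + 2608)/(31718 + G(216)) = (6859 + 2608)/(31718 + (381 - 4*216)/(-95 + 216)) = 9467/(31718 + (381 - 864)/121) = 9467/(31718 + (1/121)*(-483)) = 9467/(31718 - 483/121) = 9467/(3837395/121) = 9467*(121/3837395) = 1145507/3837395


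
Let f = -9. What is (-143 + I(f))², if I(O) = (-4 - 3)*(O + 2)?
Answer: 8836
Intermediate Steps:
I(O) = -14 - 7*O (I(O) = -7*(2 + O) = -14 - 7*O)
(-143 + I(f))² = (-143 + (-14 - 7*(-9)))² = (-143 + (-14 + 63))² = (-143 + 49)² = (-94)² = 8836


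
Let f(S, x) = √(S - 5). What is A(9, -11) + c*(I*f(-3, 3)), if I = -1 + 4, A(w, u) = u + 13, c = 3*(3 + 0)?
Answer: 2 + 54*I*√2 ≈ 2.0 + 76.368*I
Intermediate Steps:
f(S, x) = √(-5 + S)
c = 9 (c = 3*3 = 9)
A(w, u) = 13 + u
I = 3
A(9, -11) + c*(I*f(-3, 3)) = (13 - 11) + 9*(3*√(-5 - 3)) = 2 + 9*(3*√(-8)) = 2 + 9*(3*(2*I*√2)) = 2 + 9*(6*I*√2) = 2 + 54*I*√2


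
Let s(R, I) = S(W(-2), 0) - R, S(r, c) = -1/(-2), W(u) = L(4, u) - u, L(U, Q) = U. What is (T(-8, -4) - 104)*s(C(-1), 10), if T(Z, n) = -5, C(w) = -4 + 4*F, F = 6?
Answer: 4251/2 ≈ 2125.5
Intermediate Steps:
W(u) = 4 - u
S(r, c) = ½ (S(r, c) = -1*(-½) = ½)
C(w) = 20 (C(w) = -4 + 4*6 = -4 + 24 = 20)
s(R, I) = ½ - R
(T(-8, -4) - 104)*s(C(-1), 10) = (-5 - 104)*(½ - 1*20) = -109*(½ - 20) = -109*(-39/2) = 4251/2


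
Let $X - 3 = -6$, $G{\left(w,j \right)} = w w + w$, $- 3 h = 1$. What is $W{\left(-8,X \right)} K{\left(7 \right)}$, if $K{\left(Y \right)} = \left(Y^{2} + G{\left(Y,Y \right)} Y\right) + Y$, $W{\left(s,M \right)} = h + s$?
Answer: $- \frac{11200}{3} \approx -3733.3$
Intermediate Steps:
$h = - \frac{1}{3}$ ($h = \left(- \frac{1}{3}\right) 1 = - \frac{1}{3} \approx -0.33333$)
$G{\left(w,j \right)} = w + w^{2}$ ($G{\left(w,j \right)} = w^{2} + w = w + w^{2}$)
$X = -3$ ($X = 3 - 6 = -3$)
$W{\left(s,M \right)} = - \frac{1}{3} + s$
$K{\left(Y \right)} = Y + Y^{2} + Y^{2} \left(1 + Y\right)$ ($K{\left(Y \right)} = \left(Y^{2} + Y \left(1 + Y\right) Y\right) + Y = \left(Y^{2} + Y^{2} \left(1 + Y\right)\right) + Y = Y + Y^{2} + Y^{2} \left(1 + Y\right)$)
$W{\left(-8,X \right)} K{\left(7 \right)} = \left(- \frac{1}{3} - 8\right) 7 \left(1 + 7 + 7 \left(1 + 7\right)\right) = - \frac{25 \cdot 7 \left(1 + 7 + 7 \cdot 8\right)}{3} = - \frac{25 \cdot 7 \left(1 + 7 + 56\right)}{3} = - \frac{25 \cdot 7 \cdot 64}{3} = \left(- \frac{25}{3}\right) 448 = - \frac{11200}{3}$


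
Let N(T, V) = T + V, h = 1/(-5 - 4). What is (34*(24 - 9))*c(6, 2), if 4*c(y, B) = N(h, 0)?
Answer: -85/6 ≈ -14.167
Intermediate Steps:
h = -⅑ (h = 1/(-9) = -⅑ ≈ -0.11111)
c(y, B) = -1/36 (c(y, B) = (-⅑ + 0)/4 = (¼)*(-⅑) = -1/36)
(34*(24 - 9))*c(6, 2) = (34*(24 - 9))*(-1/36) = (34*15)*(-1/36) = 510*(-1/36) = -85/6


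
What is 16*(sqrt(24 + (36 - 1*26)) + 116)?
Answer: 1856 + 16*sqrt(34) ≈ 1949.3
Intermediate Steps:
16*(sqrt(24 + (36 - 1*26)) + 116) = 16*(sqrt(24 + (36 - 26)) + 116) = 16*(sqrt(24 + 10) + 116) = 16*(sqrt(34) + 116) = 16*(116 + sqrt(34)) = 1856 + 16*sqrt(34)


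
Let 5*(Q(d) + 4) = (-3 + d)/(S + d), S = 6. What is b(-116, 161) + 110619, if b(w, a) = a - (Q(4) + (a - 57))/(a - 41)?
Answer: 221558333/2000 ≈ 1.1078e+5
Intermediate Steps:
Q(d) = -4 + (-3 + d)/(5*(6 + d)) (Q(d) = -4 + ((-3 + d)/(6 + d))/5 = -4 + (-3 + d)/(5*(6 + d)))
b(w, a) = a - (-3049/50 + a)/(-41 + a) (b(w, a) = a - ((-123 - 19*4)/(5*(6 + 4)) + (a - 57))/(a - 41) = a - ((⅕)*(-123 - 76)/10 + (-57 + a))/(-41 + a) = a - ((⅕)*(⅒)*(-199) + (-57 + a))/(-41 + a) = a - (-199/50 + (-57 + a))/(-41 + a) = a - (-3049/50 + a)/(-41 + a))
b(-116, 161) + 110619 = (3049/50 + 161² - 42*161)/(-41 + 161) + 110619 = (3049/50 + 25921 - 6762)/120 + 110619 = (1/120)*(960999/50) + 110619 = 320333/2000 + 110619 = 221558333/2000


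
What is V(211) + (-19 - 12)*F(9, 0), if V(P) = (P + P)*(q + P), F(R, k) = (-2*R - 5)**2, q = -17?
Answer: 65469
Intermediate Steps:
F(R, k) = (-5 - 2*R)**2
V(P) = 2*P*(-17 + P) (V(P) = (P + P)*(-17 + P) = (2*P)*(-17 + P) = 2*P*(-17 + P))
V(211) + (-19 - 12)*F(9, 0) = 2*211*(-17 + 211) + (-19 - 12)*(5 + 2*9)**2 = 2*211*194 - 31*(5 + 18)**2 = 81868 - 31*23**2 = 81868 - 31*529 = 81868 - 16399 = 65469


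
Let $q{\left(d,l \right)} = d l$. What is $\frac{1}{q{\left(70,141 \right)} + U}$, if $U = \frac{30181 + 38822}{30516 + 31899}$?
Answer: $\frac{6935}{68456117} \approx 0.00010131$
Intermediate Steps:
$U = \frac{7667}{6935}$ ($U = \frac{69003}{62415} = 69003 \cdot \frac{1}{62415} = \frac{7667}{6935} \approx 1.1056$)
$\frac{1}{q{\left(70,141 \right)} + U} = \frac{1}{70 \cdot 141 + \frac{7667}{6935}} = \frac{1}{9870 + \frac{7667}{6935}} = \frac{1}{\frac{68456117}{6935}} = \frac{6935}{68456117}$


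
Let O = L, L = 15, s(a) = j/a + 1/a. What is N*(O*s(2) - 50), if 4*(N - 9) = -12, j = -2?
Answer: -345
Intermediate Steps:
s(a) = -1/a (s(a) = -2/a + 1/a = -1/a)
N = 6 (N = 9 + (1/4)*(-12) = 9 - 3 = 6)
O = 15
N*(O*s(2) - 50) = 6*(15*(-1/2) - 50) = 6*(-15/2 - 50) = 6*(-115/2) = -345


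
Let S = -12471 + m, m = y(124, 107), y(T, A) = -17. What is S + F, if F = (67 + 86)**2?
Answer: 10921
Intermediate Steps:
m = -17
S = -12488 (S = -12471 - 17 = -12488)
F = 23409 (F = 153**2 = 23409)
S + F = -12488 + 23409 = 10921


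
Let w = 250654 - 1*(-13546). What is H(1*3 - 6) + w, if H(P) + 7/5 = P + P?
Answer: 1320963/5 ≈ 2.6419e+5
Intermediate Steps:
H(P) = -7/5 + 2*P (H(P) = -7/5 + (P + P) = -7/5 + 2*P)
w = 264200 (w = 250654 + 13546 = 264200)
H(1*3 - 6) + w = (-7/5 + 2*(1*3 - 6)) + 264200 = (-7/5 + 2*(3 - 6)) + 264200 = (-7/5 + 2*(-3)) + 264200 = (-7/5 - 6) + 264200 = -37/5 + 264200 = 1320963/5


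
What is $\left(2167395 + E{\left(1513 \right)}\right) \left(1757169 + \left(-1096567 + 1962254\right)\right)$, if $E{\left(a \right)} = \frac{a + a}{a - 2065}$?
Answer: $\frac{392247791532998}{69} \approx 5.6847 \cdot 10^{12}$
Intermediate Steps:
$E{\left(a \right)} = \frac{2 a}{-2065 + a}$
$\left(2167395 + E{\left(1513 \right)}\right) \left(1757169 + \left(-1096567 + 1962254\right)\right) = \left(2167395 + 2 \cdot 1513 \frac{1}{-2065 + 1513}\right) \left(1757169 + \left(-1096567 + 1962254\right)\right) = \left(2167395 + 2 \cdot 1513 \frac{1}{-552}\right) \left(1757169 + 865687\right) = \left(2167395 + 2 \cdot 1513 \left(- \frac{1}{552}\right)\right) 2622856 = \left(2167395 - \frac{1513}{276}\right) 2622856 = \frac{598199507}{276} \cdot 2622856 = \frac{392247791532998}{69}$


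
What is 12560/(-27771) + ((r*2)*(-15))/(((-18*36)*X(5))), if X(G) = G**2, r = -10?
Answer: -235337/499878 ≈ -0.47079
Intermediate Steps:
12560/(-27771) + ((r*2)*(-15))/(((-18*36)*X(5))) = 12560/(-27771) + (-10*2*(-15))/((-18*36*5**2)) = 12560*(-1/27771) + (-20*(-15))/((-648*25)) = -12560/27771 + 300/(-16200) = -12560/27771 + 300*(-1/16200) = -12560/27771 - 1/54 = -235337/499878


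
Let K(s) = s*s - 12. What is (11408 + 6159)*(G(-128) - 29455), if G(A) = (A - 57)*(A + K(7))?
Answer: -221695540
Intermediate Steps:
K(s) = -12 + s² (K(s) = s² - 12 = -12 + s²)
G(A) = (-57 + A)*(37 + A) (G(A) = (A - 57)*(A + (-12 + 7²)) = (-57 + A)*(A + (-12 + 49)) = (-57 + A)*(A + 37) = (-57 + A)*(37 + A))
(11408 + 6159)*(G(-128) - 29455) = (11408 + 6159)*((-2109 + (-128)² - 20*(-128)) - 29455) = 17567*((-2109 + 16384 + 2560) - 29455) = 17567*(16835 - 29455) = 17567*(-12620) = -221695540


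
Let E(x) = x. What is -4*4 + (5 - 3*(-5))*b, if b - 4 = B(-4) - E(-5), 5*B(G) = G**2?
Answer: 228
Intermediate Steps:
B(G) = G**2/5
b = 61/5 (b = 4 + ((1/5)*(-4)**2 - 1*(-5)) = 4 + ((1/5)*16 + 5) = 4 + (16/5 + 5) = 4 + 41/5 = 61/5 ≈ 12.200)
-4*4 + (5 - 3*(-5))*b = -4*4 + (5 - 3*(-5))*(61/5) = -16 + (5 + 15)*(61/5) = -16 + 20*(61/5) = -16 + 244 = 228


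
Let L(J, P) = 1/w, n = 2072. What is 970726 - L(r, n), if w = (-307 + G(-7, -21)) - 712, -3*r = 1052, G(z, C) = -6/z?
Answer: 6918364209/7127 ≈ 9.7073e+5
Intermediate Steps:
r = -1052/3 (r = -1/3*1052 = -1052/3 ≈ -350.67)
w = -7127/7 (w = (-307 - 6/(-7)) - 712 = (-307 - 6*(-1/7)) - 712 = (-307 + 6/7) - 712 = -2143/7 - 712 = -7127/7 ≈ -1018.1)
L(J, P) = -7/7127 (L(J, P) = 1/(-7127/7) = -7/7127)
970726 - L(r, n) = 970726 - 1*(-7/7127) = 970726 + 7/7127 = 6918364209/7127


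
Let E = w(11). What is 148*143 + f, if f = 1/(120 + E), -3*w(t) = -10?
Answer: 7830683/370 ≈ 21164.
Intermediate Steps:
w(t) = 10/3 (w(t) = -⅓*(-10) = 10/3)
E = 10/3 ≈ 3.3333
f = 3/370 (f = 1/(120 + 10/3) = 1/(370/3) = 3/370 ≈ 0.0081081)
148*143 + f = 148*143 + 3/370 = 21164 + 3/370 = 7830683/370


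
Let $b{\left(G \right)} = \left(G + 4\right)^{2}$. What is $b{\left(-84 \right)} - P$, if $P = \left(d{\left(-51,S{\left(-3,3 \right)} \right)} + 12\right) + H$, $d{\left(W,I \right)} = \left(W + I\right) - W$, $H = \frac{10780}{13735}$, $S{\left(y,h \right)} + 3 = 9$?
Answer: $\frac{17529198}{2747} \approx 6381.2$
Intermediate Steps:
$S{\left(y,h \right)} = 6$ ($S{\left(y,h \right)} = -3 + 9 = 6$)
$b{\left(G \right)} = \left(4 + G\right)^{2}$
$H = \frac{2156}{2747}$ ($H = 10780 \cdot \frac{1}{13735} = \frac{2156}{2747} \approx 0.78486$)
$d{\left(W,I \right)} = I$ ($d{\left(W,I \right)} = \left(I + W\right) - W = I$)
$P = \frac{51602}{2747}$ ($P = \left(6 + 12\right) + \frac{2156}{2747} = 18 + \frac{2156}{2747} = \frac{51602}{2747} \approx 18.785$)
$b{\left(-84 \right)} - P = \left(4 - 84\right)^{2} - \frac{51602}{2747} = \left(-80\right)^{2} - \frac{51602}{2747} = 6400 - \frac{51602}{2747} = \frac{17529198}{2747}$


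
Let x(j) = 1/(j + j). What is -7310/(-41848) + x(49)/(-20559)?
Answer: 3682003643/21078649284 ≈ 0.17468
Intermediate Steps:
x(j) = 1/(2*j)
-7310/(-41848) + x(49)/(-20559) = -7310/(-41848) + ((½)/49)/(-20559) = -7310*(-1/41848) + ((½)*(1/49))*(-1/20559) = 3655/20924 + (1/98)*(-1/20559) = 3655/20924 - 1/2014782 = 3682003643/21078649284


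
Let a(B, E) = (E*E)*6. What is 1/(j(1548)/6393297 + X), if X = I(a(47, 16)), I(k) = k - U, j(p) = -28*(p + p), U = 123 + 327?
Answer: 2131099/2314344618 ≈ 0.00092082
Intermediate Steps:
a(B, E) = 6*E² (a(B, E) = E²*6 = 6*E²)
U = 450
j(p) = -56*p
I(k) = -450 + k (I(k) = k - 1*450 = k - 450 = -450 + k)
X = 1086 (X = -450 + 6*16² = -450 + 6*256 = -450 + 1536 = 1086)
1/(j(1548)/6393297 + X) = 1/(-56*1548/6393297 + 1086) = 1/(-86688*1/6393297 + 1086) = 1/(-28896/2131099 + 1086) = 1/(2314344618/2131099) = 2131099/2314344618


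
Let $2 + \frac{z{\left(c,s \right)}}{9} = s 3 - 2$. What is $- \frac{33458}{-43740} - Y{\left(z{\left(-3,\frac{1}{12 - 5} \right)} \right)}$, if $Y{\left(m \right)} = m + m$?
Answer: $\frac{9958603}{153090} \approx 65.051$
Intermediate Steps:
$z{\left(c,s \right)} = -36 + 27 s$ ($z{\left(c,s \right)} = -18 + 9 \left(s 3 - 2\right) = -18 + 9 \left(3 s - 2\right) = -18 + 9 \left(-2 + 3 s\right) = -18 + \left(-18 + 27 s\right) = -36 + 27 s$)
$Y{\left(m \right)} = 2 m$
$- \frac{33458}{-43740} - Y{\left(z{\left(-3,\frac{1}{12 - 5} \right)} \right)} = - \frac{33458}{-43740} - 2 \left(-36 + \frac{27}{12 - 5}\right) = \left(-33458\right) \left(- \frac{1}{43740}\right) - 2 \left(-36 + \frac{27}{7}\right) = \frac{16729}{21870} - 2 \left(-36 + 27 \cdot \frac{1}{7}\right) = \frac{16729}{21870} - 2 \left(-36 + \frac{27}{7}\right) = \frac{16729}{21870} - 2 \left(- \frac{225}{7}\right) = \frac{16729}{21870} - - \frac{450}{7} = \frac{16729}{21870} + \frac{450}{7} = \frac{9958603}{153090}$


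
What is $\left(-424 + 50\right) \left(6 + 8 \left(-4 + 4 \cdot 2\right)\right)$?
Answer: $-14212$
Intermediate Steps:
$\left(-424 + 50\right) \left(6 + 8 \left(-4 + 4 \cdot 2\right)\right) = - 374 \left(6 + 8 \left(-4 + 8\right)\right) = - 374 \left(6 + 8 \cdot 4\right) = - 374 \left(6 + 32\right) = \left(-374\right) 38 = -14212$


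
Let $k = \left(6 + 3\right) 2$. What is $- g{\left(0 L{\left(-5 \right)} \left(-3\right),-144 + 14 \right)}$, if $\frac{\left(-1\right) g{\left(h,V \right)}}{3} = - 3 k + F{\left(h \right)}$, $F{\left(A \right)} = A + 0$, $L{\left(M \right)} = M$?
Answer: $-162$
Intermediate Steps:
$F{\left(A \right)} = A$
$k = 18$ ($k = 9 \cdot 2 = 18$)
$g{\left(h,V \right)} = 162 - 3 h$ ($g{\left(h,V \right)} = - 3 \left(\left(-3\right) 18 + h\right) = - 3 \left(-54 + h\right) = 162 - 3 h$)
$- g{\left(0 L{\left(-5 \right)} \left(-3\right),-144 + 14 \right)} = - (162 - 3 \cdot 0 \left(-5\right) \left(-3\right)) = - (162 - 3 \cdot 0 \left(-3\right)) = - (162 - 0) = - (162 + 0) = \left(-1\right) 162 = -162$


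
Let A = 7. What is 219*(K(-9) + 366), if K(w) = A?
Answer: 81687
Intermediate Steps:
K(w) = 7
219*(K(-9) + 366) = 219*(7 + 366) = 219*373 = 81687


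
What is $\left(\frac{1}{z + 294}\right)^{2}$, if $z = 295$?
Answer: $\frac{1}{346921} \approx 2.8825 \cdot 10^{-6}$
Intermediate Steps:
$\left(\frac{1}{z + 294}\right)^{2} = \left(\frac{1}{295 + 294}\right)^{2} = \left(\frac{1}{589}\right)^{2} = \frac{1}{346921}$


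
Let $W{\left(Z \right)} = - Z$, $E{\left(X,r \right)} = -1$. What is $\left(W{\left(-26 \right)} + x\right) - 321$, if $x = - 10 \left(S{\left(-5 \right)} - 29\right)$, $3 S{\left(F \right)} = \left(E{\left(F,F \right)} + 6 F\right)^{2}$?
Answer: $- \frac{9625}{3} \approx -3208.3$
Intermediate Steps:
$S{\left(F \right)} = \frac{\left(-1 + 6 F\right)^{2}}{3}$
$x = - \frac{8740}{3}$ ($x = - 10 \left(\frac{\left(-1 + 6 \left(-5\right)\right)^{2}}{3} - 29\right) = - 10 \left(\frac{\left(-1 - 30\right)^{2}}{3} - 29\right) = - 10 \left(\frac{\left(-31\right)^{2}}{3} - 29\right) = - 10 \left(\frac{1}{3} \cdot 961 - 29\right) = - 10 \left(\frac{961}{3} - 29\right) = \left(-10\right) \frac{874}{3} = - \frac{8740}{3} \approx -2913.3$)
$\left(W{\left(-26 \right)} + x\right) - 321 = \left(\left(-1\right) \left(-26\right) - \frac{8740}{3}\right) - 321 = \left(26 - \frac{8740}{3}\right) - 321 = - \frac{8662}{3} - 321 = - \frac{9625}{3}$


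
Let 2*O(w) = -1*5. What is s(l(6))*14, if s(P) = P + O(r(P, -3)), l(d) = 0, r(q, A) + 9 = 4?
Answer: -35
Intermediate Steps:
r(q, A) = -5 (r(q, A) = -9 + 4 = -5)
O(w) = -5/2 (O(w) = (-1*5)/2 = (½)*(-5) = -5/2)
s(P) = -5/2 + P (s(P) = P - 5/2 = -5/2 + P)
s(l(6))*14 = (-5/2 + 0)*14 = -5/2*14 = -35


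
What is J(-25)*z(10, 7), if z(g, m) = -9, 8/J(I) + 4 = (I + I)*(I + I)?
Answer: -3/104 ≈ -0.028846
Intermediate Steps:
J(I) = 8/(-4 + 4*I**2) (J(I) = 8/(-4 + (I + I)*(I + I)) = 8/(-4 + (2*I)*(2*I)) = 8/(-4 + 4*I**2))
J(-25)*z(10, 7) = (2/(-1 + (-25)**2))*(-9) = (2/(-1 + 625))*(-9) = (2/624)*(-9) = (2*(1/624))*(-9) = (1/312)*(-9) = -3/104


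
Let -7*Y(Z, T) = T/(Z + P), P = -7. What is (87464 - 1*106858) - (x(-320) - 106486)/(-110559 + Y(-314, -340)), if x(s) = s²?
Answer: -4817991034964/248426413 ≈ -19394.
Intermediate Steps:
Y(Z, T) = -T/(7*(-7 + Z)) (Y(Z, T) = -T/(7*(Z - 7)) = -T/(7*(-7 + Z)))
(87464 - 1*106858) - (x(-320) - 106486)/(-110559 + Y(-314, -340)) = (87464 - 1*106858) - ((-320)² - 106486)/(-110559 - 1*(-340)/(-49 + 7*(-314))) = (87464 - 106858) - (102400 - 106486)/(-110559 - 1*(-340)/(-49 - 2198)) = -19394 - (-4086)/(-110559 - 1*(-340)/(-2247)) = -19394 - (-4086)/(-110559 - 1*(-340)*(-1/2247)) = -19394 - (-4086)/(-110559 - 340/2247) = -19394 - (-4086)/(-248426413/2247) = -19394 - (-4086)*(-2247)/248426413 = -19394 - 1*9181242/248426413 = -19394 - 9181242/248426413 = -4817991034964/248426413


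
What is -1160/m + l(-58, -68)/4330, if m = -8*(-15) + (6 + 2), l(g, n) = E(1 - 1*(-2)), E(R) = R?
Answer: -313901/34640 ≈ -9.0618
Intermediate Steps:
l(g, n) = 3 (l(g, n) = 1 - 1*(-2) = 1 + 2 = 3)
m = 128 (m = 120 + 8 = 128)
-1160/m + l(-58, -68)/4330 = -1160/128 + 3/4330 = -1160*1/128 + 3*(1/4330) = -145/16 + 3/4330 = -313901/34640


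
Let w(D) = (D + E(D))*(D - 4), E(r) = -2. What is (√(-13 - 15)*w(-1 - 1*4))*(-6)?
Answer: -756*I*√7 ≈ -2000.2*I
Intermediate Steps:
w(D) = (-4 + D)*(-2 + D) (w(D) = (D - 2)*(D - 4) = (-2 + D)*(-4 + D) = (-4 + D)*(-2 + D))
(√(-13 - 15)*w(-1 - 1*4))*(-6) = (√(-13 - 15)*(8 + (-1 - 1*4)² - 6*(-1 - 1*4)))*(-6) = (√(-28)*(8 + (-1 - 4)² - 6*(-1 - 4)))*(-6) = ((2*I*√7)*(8 + (-5)² - 6*(-5)))*(-6) = ((2*I*√7)*(8 + 25 + 30))*(-6) = ((2*I*√7)*63)*(-6) = (126*I*√7)*(-6) = -756*I*√7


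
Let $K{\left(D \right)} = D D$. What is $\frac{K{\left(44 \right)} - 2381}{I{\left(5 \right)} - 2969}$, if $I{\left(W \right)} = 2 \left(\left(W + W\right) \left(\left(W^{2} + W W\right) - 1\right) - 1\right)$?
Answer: $\frac{445}{1991} \approx 0.22351$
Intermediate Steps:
$K{\left(D \right)} = D^{2}$
$I{\left(W \right)} = -2 + 4 W \left(-1 + 2 W^{2}\right)$ ($I{\left(W \right)} = 2 \left(2 W \left(\left(W^{2} + W^{2}\right) - 1\right) - 1\right) = 2 \left(2 W \left(2 W^{2} - 1\right) - 1\right) = 2 \left(2 W \left(-1 + 2 W^{2}\right) - 1\right) = 2 \left(-1 + 2 W \left(-1 + 2 W^{2}\right)\right) = -2 + 4 W \left(-1 + 2 W^{2}\right)$)
$\frac{K{\left(44 \right)} - 2381}{I{\left(5 \right)} - 2969} = \frac{44^{2} - 2381}{\left(-2 - 20 + 8 \cdot 5^{3}\right) - 2969} = \frac{1936 - 2381}{\left(-2 - 20 + 8 \cdot 125\right) - 2969} = - \frac{445}{\left(-2 - 20 + 1000\right) - 2969} = - \frac{445}{978 - 2969} = - \frac{445}{-1991} = \left(-445\right) \left(- \frac{1}{1991}\right) = \frac{445}{1991}$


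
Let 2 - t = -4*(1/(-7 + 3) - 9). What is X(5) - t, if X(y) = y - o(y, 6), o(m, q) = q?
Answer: 34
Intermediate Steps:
t = -35 (t = 2 - (-4)*(1/(-7 + 3) - 9) = 2 - (-4)*(1/(-4) - 9) = 2 - (-4)*(-1/4 - 9) = 2 - (-4)*(-37)/4 = 2 - 1*37 = 2 - 37 = -35)
X(y) = -6 + y (X(y) = y - 1*6 = y - 6 = -6 + y)
X(5) - t = (-6 + 5) - 1*(-35) = -1 + 35 = 34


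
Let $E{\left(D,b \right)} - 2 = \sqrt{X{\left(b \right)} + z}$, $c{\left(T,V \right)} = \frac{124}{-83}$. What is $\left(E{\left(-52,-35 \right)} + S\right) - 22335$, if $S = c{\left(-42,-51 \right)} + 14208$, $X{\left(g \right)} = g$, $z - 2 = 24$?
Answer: $- \frac{674499}{83} + 3 i \approx -8126.5 + 3.0 i$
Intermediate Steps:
$z = 26$ ($z = 2 + 24 = 26$)
$c{\left(T,V \right)} = - \frac{124}{83}$ ($c{\left(T,V \right)} = 124 \left(- \frac{1}{83}\right) = - \frac{124}{83}$)
$S = \frac{1179140}{83}$ ($S = - \frac{124}{83} + 14208 = \frac{1179140}{83} \approx 14207.0$)
$E{\left(D,b \right)} = 2 + \sqrt{26 + b}$ ($E{\left(D,b \right)} = 2 + \sqrt{b + 26} = 2 + \sqrt{26 + b}$)
$\left(E{\left(-52,-35 \right)} + S\right) - 22335 = \left(\left(2 + \sqrt{26 - 35}\right) + \frac{1179140}{83}\right) - 22335 = \left(\left(2 + \sqrt{-9}\right) + \frac{1179140}{83}\right) - 22335 = \left(\left(2 + 3 i\right) + \frac{1179140}{83}\right) - 22335 = \left(\frac{1179306}{83} + 3 i\right) - 22335 = - \frac{674499}{83} + 3 i$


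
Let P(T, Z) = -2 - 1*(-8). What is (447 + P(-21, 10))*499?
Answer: 226047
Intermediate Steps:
P(T, Z) = 6 (P(T, Z) = -2 + 8 = 6)
(447 + P(-21, 10))*499 = (447 + 6)*499 = 453*499 = 226047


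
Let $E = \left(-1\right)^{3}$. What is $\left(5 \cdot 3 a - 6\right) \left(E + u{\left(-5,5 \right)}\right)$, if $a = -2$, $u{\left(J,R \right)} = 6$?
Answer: $-180$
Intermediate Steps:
$E = -1$
$\left(5 \cdot 3 a - 6\right) \left(E + u{\left(-5,5 \right)}\right) = \left(5 \cdot 3 \left(-2\right) - 6\right) \left(-1 + 6\right) = \left(15 \left(-2\right) - 6\right) 5 = \left(-30 - 6\right) 5 = \left(-36\right) 5 = -180$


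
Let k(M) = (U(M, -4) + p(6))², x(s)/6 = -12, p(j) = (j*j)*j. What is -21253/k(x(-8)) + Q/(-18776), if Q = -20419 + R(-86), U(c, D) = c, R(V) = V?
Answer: 3268169/48667392 ≈ 0.067153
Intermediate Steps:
p(j) = j³ (p(j) = j²*j = j³)
Q = -20505 (Q = -20419 - 86 = -20505)
x(s) = -72 (x(s) = 6*(-12) = -72)
k(M) = (216 + M)² (k(M) = (M + 6³)² = (M + 216)² = (216 + M)²)
-21253/k(x(-8)) + Q/(-18776) = -21253/(216 - 72)² - 20505/(-18776) = -21253/(144²) - 20505*(-1/18776) = -21253/20736 + 20505/18776 = 3268169/48667392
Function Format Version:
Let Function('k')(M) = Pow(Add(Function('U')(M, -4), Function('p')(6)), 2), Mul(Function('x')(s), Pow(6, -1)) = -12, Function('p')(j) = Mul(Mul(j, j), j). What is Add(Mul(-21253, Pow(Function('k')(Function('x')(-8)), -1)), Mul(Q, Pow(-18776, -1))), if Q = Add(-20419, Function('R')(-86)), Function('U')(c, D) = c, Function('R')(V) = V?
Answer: Rational(3268169, 48667392) ≈ 0.067153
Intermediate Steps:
Function('p')(j) = Pow(j, 3) (Function('p')(j) = Mul(Pow(j, 2), j) = Pow(j, 3))
Q = -20505 (Q = Add(-20419, -86) = -20505)
Function('x')(s) = -72 (Function('x')(s) = Mul(6, -12) = -72)
Function('k')(M) = Pow(Add(216, M), 2) (Function('k')(M) = Pow(Add(M, Pow(6, 3)), 2) = Pow(Add(M, 216), 2) = Pow(Add(216, M), 2))
Add(Mul(-21253, Pow(Function('k')(Function('x')(-8)), -1)), Mul(Q, Pow(-18776, -1))) = Add(Mul(-21253, Pow(Pow(Add(216, -72), 2), -1)), Mul(-20505, Pow(-18776, -1))) = Add(Mul(-21253, Pow(Pow(144, 2), -1)), Mul(-20505, Rational(-1, 18776))) = Add(Mul(-21253, Pow(20736, -1)), Rational(20505, 18776)) = Add(Mul(-21253, Rational(1, 20736)), Rational(20505, 18776)) = Add(Rational(-21253, 20736), Rational(20505, 18776)) = Rational(3268169, 48667392)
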